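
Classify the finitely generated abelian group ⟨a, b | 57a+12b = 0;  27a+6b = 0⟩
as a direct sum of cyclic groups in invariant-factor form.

Answer: M ≅ ℤ/3 ⊕ ℤ/6

Derivation:
rank_ℚ(R)=2; free=2−2=0
SNF(R) diag = [3, 6] → torsion [3, 6]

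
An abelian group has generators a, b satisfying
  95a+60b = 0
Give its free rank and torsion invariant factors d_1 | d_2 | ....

rank_ℚ(R)=1; free=2−1=1
SNF(R) diag = [5] → torsion [5]

Answer: M ≅ ℤ^1 ⊕ ℤ/5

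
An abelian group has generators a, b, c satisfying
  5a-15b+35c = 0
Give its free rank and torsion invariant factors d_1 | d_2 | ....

Answer: M ≅ ℤ^2 ⊕ ℤ/5

Derivation:
rank_ℚ(R)=1; free=3−1=2
SNF(R) diag = [5] → torsion [5]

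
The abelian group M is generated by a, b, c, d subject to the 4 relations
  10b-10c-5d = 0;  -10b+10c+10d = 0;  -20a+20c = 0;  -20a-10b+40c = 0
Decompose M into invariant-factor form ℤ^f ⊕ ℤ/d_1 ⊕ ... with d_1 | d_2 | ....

Answer: M ≅ ℤ/5 ⊕ ℤ/10 ⊕ ℤ/10 ⊕ ℤ/20

Derivation:
rank_ℚ(R)=4; free=4−4=0
SNF(R) diag = [5, 10, 10, 20] → torsion [5, 10, 10, 20]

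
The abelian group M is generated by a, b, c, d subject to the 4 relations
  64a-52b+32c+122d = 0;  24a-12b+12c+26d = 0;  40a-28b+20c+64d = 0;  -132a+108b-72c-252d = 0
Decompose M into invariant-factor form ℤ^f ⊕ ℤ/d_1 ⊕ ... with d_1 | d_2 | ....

rank_ℚ(R)=4; free=4−4=0
SNF(R) diag = [2, 4, 12, 12] → torsion [2, 4, 12, 12]

Answer: M ≅ ℤ/2 ⊕ ℤ/4 ⊕ ℤ/12 ⊕ ℤ/12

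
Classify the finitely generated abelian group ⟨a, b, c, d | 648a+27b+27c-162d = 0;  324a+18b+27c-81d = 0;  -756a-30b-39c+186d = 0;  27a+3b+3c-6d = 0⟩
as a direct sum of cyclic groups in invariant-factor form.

Answer: M ≅ ℤ/3 ⊕ ℤ/9 ⊕ ℤ/27 ⊕ ℤ/81

Derivation:
rank_ℚ(R)=4; free=4−4=0
SNF(R) diag = [3, 9, 27, 81] → torsion [3, 9, 27, 81]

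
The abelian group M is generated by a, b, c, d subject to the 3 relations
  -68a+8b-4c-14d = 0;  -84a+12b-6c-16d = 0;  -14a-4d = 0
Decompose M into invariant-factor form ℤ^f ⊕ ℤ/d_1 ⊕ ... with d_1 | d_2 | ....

Answer: M ≅ ℤ^1 ⊕ ℤ/2 ⊕ ℤ/2 ⊕ ℤ/2

Derivation:
rank_ℚ(R)=3; free=4−3=1
SNF(R) diag = [2, 2, 2] → torsion [2, 2, 2]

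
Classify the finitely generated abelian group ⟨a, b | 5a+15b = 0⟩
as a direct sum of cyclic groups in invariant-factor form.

Answer: M ≅ ℤ^1 ⊕ ℤ/5

Derivation:
rank_ℚ(R)=1; free=2−1=1
SNF(R) diag = [5] → torsion [5]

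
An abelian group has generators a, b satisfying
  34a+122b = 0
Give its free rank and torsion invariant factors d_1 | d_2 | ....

rank_ℚ(R)=1; free=2−1=1
SNF(R) diag = [2] → torsion [2]

Answer: M ≅ ℤ^1 ⊕ ℤ/2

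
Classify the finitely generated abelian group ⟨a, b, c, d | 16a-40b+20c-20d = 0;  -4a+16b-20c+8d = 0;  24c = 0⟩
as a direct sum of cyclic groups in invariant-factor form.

Answer: M ≅ ℤ^1 ⊕ ℤ/4 ⊕ ℤ/12 ⊕ ℤ/24

Derivation:
rank_ℚ(R)=3; free=4−3=1
SNF(R) diag = [4, 12, 24] → torsion [4, 12, 24]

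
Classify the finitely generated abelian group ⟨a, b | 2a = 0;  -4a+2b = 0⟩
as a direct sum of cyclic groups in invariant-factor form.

rank_ℚ(R)=2; free=2−2=0
SNF(R) diag = [2, 2] → torsion [2, 2]

Answer: M ≅ ℤ/2 ⊕ ℤ/2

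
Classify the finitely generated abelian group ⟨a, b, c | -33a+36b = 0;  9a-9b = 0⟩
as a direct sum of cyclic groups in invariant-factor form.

rank_ℚ(R)=2; free=3−2=1
SNF(R) diag = [3, 9] → torsion [3, 9]

Answer: M ≅ ℤ^1 ⊕ ℤ/3 ⊕ ℤ/9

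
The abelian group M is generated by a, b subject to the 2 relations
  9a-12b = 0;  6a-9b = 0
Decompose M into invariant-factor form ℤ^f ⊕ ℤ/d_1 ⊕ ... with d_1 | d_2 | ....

Answer: M ≅ ℤ/3 ⊕ ℤ/3

Derivation:
rank_ℚ(R)=2; free=2−2=0
SNF(R) diag = [3, 3] → torsion [3, 3]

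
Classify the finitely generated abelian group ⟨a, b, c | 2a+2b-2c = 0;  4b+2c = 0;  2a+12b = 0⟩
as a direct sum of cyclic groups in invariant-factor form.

Answer: M ≅ ℤ/2 ⊕ ℤ/2 ⊕ ℤ/6

Derivation:
rank_ℚ(R)=3; free=3−3=0
SNF(R) diag = [2, 2, 6] → torsion [2, 2, 6]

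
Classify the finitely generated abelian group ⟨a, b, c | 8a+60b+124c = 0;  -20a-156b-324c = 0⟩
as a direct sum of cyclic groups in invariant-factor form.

Answer: M ≅ ℤ^1 ⊕ ℤ/4 ⊕ ℤ/4

Derivation:
rank_ℚ(R)=2; free=3−2=1
SNF(R) diag = [4, 4] → torsion [4, 4]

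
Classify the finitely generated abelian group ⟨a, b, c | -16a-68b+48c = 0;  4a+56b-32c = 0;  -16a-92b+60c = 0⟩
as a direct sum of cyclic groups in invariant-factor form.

Answer: M ≅ ℤ/4 ⊕ ℤ/4 ⊕ ℤ/12

Derivation:
rank_ℚ(R)=3; free=3−3=0
SNF(R) diag = [4, 4, 12] → torsion [4, 4, 12]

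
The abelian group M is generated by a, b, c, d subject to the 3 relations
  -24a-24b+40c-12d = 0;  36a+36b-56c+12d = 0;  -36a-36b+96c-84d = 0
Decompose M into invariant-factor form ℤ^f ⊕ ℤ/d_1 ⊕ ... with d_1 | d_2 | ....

Answer: M ≅ ℤ^1 ⊕ ℤ/4 ⊕ ℤ/12 ⊕ ℤ/24

Derivation:
rank_ℚ(R)=3; free=4−3=1
SNF(R) diag = [4, 12, 24] → torsion [4, 12, 24]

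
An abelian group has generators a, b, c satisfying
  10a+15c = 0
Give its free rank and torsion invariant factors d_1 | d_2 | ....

rank_ℚ(R)=1; free=3−1=2
SNF(R) diag = [5] → torsion [5]

Answer: M ≅ ℤ^2 ⊕ ℤ/5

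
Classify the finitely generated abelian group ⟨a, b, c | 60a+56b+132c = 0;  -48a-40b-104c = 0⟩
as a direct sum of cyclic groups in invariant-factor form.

Answer: M ≅ ℤ^1 ⊕ ℤ/4 ⊕ ℤ/8

Derivation:
rank_ℚ(R)=2; free=3−2=1
SNF(R) diag = [4, 8] → torsion [4, 8]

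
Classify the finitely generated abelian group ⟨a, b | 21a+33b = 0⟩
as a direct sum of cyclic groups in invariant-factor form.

rank_ℚ(R)=1; free=2−1=1
SNF(R) diag = [3] → torsion [3]

Answer: M ≅ ℤ^1 ⊕ ℤ/3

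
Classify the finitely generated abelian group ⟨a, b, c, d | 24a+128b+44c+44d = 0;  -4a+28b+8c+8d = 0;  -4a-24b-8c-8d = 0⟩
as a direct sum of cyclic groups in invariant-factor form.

rank_ℚ(R)=3; free=4−3=1
SNF(R) diag = [4, 4, 12] → torsion [4, 4, 12]

Answer: M ≅ ℤ^1 ⊕ ℤ/4 ⊕ ℤ/4 ⊕ ℤ/12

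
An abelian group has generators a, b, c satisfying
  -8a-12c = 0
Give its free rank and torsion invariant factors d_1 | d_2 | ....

Answer: M ≅ ℤ^2 ⊕ ℤ/4

Derivation:
rank_ℚ(R)=1; free=3−1=2
SNF(R) diag = [4] → torsion [4]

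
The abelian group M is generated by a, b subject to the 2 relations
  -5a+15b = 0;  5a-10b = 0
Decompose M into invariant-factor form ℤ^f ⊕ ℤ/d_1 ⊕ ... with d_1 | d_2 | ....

Answer: M ≅ ℤ/5 ⊕ ℤ/5

Derivation:
rank_ℚ(R)=2; free=2−2=0
SNF(R) diag = [5, 5] → torsion [5, 5]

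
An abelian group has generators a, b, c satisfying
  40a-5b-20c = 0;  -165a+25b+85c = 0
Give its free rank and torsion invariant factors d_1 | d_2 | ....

rank_ℚ(R)=2; free=3−2=1
SNF(R) diag = [5, 5] → torsion [5, 5]

Answer: M ≅ ℤ^1 ⊕ ℤ/5 ⊕ ℤ/5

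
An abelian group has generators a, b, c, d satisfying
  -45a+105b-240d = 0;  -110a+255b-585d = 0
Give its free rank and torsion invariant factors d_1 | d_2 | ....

rank_ℚ(R)=2; free=4−2=2
SNF(R) diag = [5, 15] → torsion [5, 15]

Answer: M ≅ ℤ^2 ⊕ ℤ/5 ⊕ ℤ/15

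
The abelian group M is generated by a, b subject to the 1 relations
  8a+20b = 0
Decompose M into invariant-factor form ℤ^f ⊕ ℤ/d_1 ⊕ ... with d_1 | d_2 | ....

Answer: M ≅ ℤ^1 ⊕ ℤ/4

Derivation:
rank_ℚ(R)=1; free=2−1=1
SNF(R) diag = [4] → torsion [4]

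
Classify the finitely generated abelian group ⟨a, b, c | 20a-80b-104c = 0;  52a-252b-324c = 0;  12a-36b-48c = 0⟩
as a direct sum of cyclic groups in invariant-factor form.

Answer: M ≅ ℤ/4 ⊕ ℤ/4 ⊕ ℤ/12

Derivation:
rank_ℚ(R)=3; free=3−3=0
SNF(R) diag = [4, 4, 12] → torsion [4, 4, 12]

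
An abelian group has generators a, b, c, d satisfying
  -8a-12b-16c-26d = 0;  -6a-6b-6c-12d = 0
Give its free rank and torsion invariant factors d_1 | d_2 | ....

Answer: M ≅ ℤ^2 ⊕ ℤ/2 ⊕ ℤ/6

Derivation:
rank_ℚ(R)=2; free=4−2=2
SNF(R) diag = [2, 6] → torsion [2, 6]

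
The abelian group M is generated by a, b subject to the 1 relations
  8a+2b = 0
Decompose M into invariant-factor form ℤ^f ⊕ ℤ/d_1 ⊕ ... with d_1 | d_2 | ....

Answer: M ≅ ℤ^1 ⊕ ℤ/2

Derivation:
rank_ℚ(R)=1; free=2−1=1
SNF(R) diag = [2] → torsion [2]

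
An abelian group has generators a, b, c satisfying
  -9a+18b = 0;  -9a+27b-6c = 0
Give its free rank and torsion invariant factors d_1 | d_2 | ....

rank_ℚ(R)=2; free=3−2=1
SNF(R) diag = [3, 9] → torsion [3, 9]

Answer: M ≅ ℤ^1 ⊕ ℤ/3 ⊕ ℤ/9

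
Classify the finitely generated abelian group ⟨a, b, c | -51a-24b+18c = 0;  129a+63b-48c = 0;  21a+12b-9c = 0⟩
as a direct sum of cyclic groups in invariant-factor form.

rank_ℚ(R)=3; free=3−3=0
SNF(R) diag = [3, 3, 9] → torsion [3, 3, 9]

Answer: M ≅ ℤ/3 ⊕ ℤ/3 ⊕ ℤ/9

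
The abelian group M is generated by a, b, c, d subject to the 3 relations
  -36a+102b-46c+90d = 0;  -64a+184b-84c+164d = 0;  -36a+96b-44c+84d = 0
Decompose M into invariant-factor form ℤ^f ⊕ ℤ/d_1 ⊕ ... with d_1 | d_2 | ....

Answer: M ≅ ℤ^1 ⊕ ℤ/2 ⊕ ℤ/4 ⊕ ℤ/12

Derivation:
rank_ℚ(R)=3; free=4−3=1
SNF(R) diag = [2, 4, 12] → torsion [2, 4, 12]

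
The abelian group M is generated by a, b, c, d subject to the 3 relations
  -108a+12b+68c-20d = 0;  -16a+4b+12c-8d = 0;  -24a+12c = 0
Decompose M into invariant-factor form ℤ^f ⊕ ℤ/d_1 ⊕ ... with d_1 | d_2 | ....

rank_ℚ(R)=3; free=4−3=1
SNF(R) diag = [4, 4, 12] → torsion [4, 4, 12]

Answer: M ≅ ℤ^1 ⊕ ℤ/4 ⊕ ℤ/4 ⊕ ℤ/12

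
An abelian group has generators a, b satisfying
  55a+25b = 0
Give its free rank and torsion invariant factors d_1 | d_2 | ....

rank_ℚ(R)=1; free=2−1=1
SNF(R) diag = [5] → torsion [5]

Answer: M ≅ ℤ^1 ⊕ ℤ/5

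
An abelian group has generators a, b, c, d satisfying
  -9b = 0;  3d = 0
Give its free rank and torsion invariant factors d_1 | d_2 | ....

Answer: M ≅ ℤ^2 ⊕ ℤ/3 ⊕ ℤ/9

Derivation:
rank_ℚ(R)=2; free=4−2=2
SNF(R) diag = [3, 9] → torsion [3, 9]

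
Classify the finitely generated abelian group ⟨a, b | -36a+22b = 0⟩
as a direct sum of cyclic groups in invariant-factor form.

rank_ℚ(R)=1; free=2−1=1
SNF(R) diag = [2] → torsion [2]

Answer: M ≅ ℤ^1 ⊕ ℤ/2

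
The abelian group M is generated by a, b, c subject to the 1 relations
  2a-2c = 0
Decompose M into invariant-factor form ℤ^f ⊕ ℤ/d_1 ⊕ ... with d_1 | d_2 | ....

Answer: M ≅ ℤ^2 ⊕ ℤ/2

Derivation:
rank_ℚ(R)=1; free=3−1=2
SNF(R) diag = [2] → torsion [2]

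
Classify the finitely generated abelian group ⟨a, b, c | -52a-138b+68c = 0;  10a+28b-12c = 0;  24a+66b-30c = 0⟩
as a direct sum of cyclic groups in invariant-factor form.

Answer: M ≅ ℤ/2 ⊕ ℤ/2 ⊕ ℤ/6

Derivation:
rank_ℚ(R)=3; free=3−3=0
SNF(R) diag = [2, 2, 6] → torsion [2, 2, 6]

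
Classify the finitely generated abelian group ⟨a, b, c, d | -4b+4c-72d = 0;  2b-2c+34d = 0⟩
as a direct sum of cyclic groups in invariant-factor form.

rank_ℚ(R)=2; free=4−2=2
SNF(R) diag = [2, 4] → torsion [2, 4]

Answer: M ≅ ℤ^2 ⊕ ℤ/2 ⊕ ℤ/4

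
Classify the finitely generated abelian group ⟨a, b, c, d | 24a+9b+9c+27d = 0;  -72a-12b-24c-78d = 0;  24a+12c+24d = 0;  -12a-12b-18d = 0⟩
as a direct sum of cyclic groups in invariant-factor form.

rank_ℚ(R)=4; free=4−4=0
SNF(R) diag = [3, 6, 12, 12] → torsion [3, 6, 12, 12]

Answer: M ≅ ℤ/3 ⊕ ℤ/6 ⊕ ℤ/12 ⊕ ℤ/12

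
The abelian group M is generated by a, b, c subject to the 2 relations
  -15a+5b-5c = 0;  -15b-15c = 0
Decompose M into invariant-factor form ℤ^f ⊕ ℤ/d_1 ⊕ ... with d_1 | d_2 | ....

Answer: M ≅ ℤ^1 ⊕ ℤ/5 ⊕ ℤ/15

Derivation:
rank_ℚ(R)=2; free=3−2=1
SNF(R) diag = [5, 15] → torsion [5, 15]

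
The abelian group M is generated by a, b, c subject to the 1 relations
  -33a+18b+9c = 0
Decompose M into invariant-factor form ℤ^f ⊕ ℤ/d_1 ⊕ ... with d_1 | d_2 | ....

Answer: M ≅ ℤ^2 ⊕ ℤ/3

Derivation:
rank_ℚ(R)=1; free=3−1=2
SNF(R) diag = [3] → torsion [3]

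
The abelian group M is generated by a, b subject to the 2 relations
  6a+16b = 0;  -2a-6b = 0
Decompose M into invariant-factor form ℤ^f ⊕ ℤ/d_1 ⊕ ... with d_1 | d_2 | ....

Answer: M ≅ ℤ/2 ⊕ ℤ/2

Derivation:
rank_ℚ(R)=2; free=2−2=0
SNF(R) diag = [2, 2] → torsion [2, 2]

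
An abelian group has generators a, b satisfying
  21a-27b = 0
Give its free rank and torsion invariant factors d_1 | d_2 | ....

rank_ℚ(R)=1; free=2−1=1
SNF(R) diag = [3] → torsion [3]

Answer: M ≅ ℤ^1 ⊕ ℤ/3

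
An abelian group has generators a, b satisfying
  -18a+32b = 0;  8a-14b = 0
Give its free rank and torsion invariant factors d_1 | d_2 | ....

Answer: M ≅ ℤ/2 ⊕ ℤ/2

Derivation:
rank_ℚ(R)=2; free=2−2=0
SNF(R) diag = [2, 2] → torsion [2, 2]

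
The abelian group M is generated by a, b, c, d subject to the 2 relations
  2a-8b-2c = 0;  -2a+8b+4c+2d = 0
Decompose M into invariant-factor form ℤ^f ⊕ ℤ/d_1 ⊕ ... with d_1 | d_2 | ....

Answer: M ≅ ℤ^2 ⊕ ℤ/2 ⊕ ℤ/2

Derivation:
rank_ℚ(R)=2; free=4−2=2
SNF(R) diag = [2, 2] → torsion [2, 2]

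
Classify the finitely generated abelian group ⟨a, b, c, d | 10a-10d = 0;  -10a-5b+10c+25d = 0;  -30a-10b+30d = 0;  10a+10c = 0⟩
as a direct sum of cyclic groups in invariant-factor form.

rank_ℚ(R)=4; free=4−4=0
SNF(R) diag = [5, 10, 10, 10] → torsion [5, 10, 10, 10]

Answer: M ≅ ℤ/5 ⊕ ℤ/10 ⊕ ℤ/10 ⊕ ℤ/10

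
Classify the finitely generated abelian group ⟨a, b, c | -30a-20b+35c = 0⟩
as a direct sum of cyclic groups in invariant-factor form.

rank_ℚ(R)=1; free=3−1=2
SNF(R) diag = [5] → torsion [5]

Answer: M ≅ ℤ^2 ⊕ ℤ/5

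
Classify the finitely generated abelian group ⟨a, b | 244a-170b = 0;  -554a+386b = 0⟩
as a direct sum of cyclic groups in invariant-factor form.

rank_ℚ(R)=2; free=2−2=0
SNF(R) diag = [2, 2] → torsion [2, 2]

Answer: M ≅ ℤ/2 ⊕ ℤ/2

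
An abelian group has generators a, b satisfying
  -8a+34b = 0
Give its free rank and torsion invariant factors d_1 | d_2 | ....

Answer: M ≅ ℤ^1 ⊕ ℤ/2

Derivation:
rank_ℚ(R)=1; free=2−1=1
SNF(R) diag = [2] → torsion [2]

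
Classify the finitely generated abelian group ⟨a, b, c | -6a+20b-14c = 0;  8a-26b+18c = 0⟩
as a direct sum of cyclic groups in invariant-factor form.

rank_ℚ(R)=2; free=3−2=1
SNF(R) diag = [2, 2] → torsion [2, 2]

Answer: M ≅ ℤ^1 ⊕ ℤ/2 ⊕ ℤ/2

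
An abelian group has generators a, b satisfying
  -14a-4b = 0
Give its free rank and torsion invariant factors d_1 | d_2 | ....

Answer: M ≅ ℤ^1 ⊕ ℤ/2

Derivation:
rank_ℚ(R)=1; free=2−1=1
SNF(R) diag = [2] → torsion [2]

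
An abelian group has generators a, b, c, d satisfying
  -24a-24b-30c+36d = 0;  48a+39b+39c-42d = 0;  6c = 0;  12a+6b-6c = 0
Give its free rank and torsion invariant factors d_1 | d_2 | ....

Answer: M ≅ ℤ/3 ⊕ ℤ/6 ⊕ ℤ/12 ⊕ ℤ/12

Derivation:
rank_ℚ(R)=4; free=4−4=0
SNF(R) diag = [3, 6, 12, 12] → torsion [3, 6, 12, 12]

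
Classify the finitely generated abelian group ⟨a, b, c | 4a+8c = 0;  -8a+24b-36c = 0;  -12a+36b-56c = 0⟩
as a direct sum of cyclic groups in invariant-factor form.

rank_ℚ(R)=3; free=3−3=0
SNF(R) diag = [4, 4, 12] → torsion [4, 4, 12]

Answer: M ≅ ℤ/4 ⊕ ℤ/4 ⊕ ℤ/12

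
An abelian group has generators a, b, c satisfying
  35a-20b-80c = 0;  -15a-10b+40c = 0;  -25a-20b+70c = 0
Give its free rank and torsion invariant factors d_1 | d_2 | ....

rank_ℚ(R)=3; free=3−3=0
SNF(R) diag = [5, 10, 30] → torsion [5, 10, 30]

Answer: M ≅ ℤ/5 ⊕ ℤ/10 ⊕ ℤ/30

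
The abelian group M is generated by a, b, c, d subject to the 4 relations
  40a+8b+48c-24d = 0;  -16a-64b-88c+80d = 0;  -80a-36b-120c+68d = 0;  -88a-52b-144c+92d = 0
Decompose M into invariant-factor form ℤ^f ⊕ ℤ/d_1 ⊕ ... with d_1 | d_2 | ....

Answer: M ≅ ℤ/4 ⊕ ℤ/8 ⊕ ℤ/8 ⊕ ℤ/24

Derivation:
rank_ℚ(R)=4; free=4−4=0
SNF(R) diag = [4, 8, 8, 24] → torsion [4, 8, 8, 24]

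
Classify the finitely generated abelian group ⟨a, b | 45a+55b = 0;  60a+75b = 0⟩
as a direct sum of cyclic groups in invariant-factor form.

Answer: M ≅ ℤ/5 ⊕ ℤ/15

Derivation:
rank_ℚ(R)=2; free=2−2=0
SNF(R) diag = [5, 15] → torsion [5, 15]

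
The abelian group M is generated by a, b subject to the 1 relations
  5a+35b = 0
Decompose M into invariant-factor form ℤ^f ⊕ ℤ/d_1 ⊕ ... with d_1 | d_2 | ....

rank_ℚ(R)=1; free=2−1=1
SNF(R) diag = [5] → torsion [5]

Answer: M ≅ ℤ^1 ⊕ ℤ/5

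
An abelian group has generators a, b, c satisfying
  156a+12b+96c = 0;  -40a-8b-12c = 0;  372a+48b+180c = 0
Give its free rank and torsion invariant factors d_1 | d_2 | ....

Answer: M ≅ ℤ/4 ⊕ ℤ/12 ⊕ ℤ/12

Derivation:
rank_ℚ(R)=3; free=3−3=0
SNF(R) diag = [4, 12, 12] → torsion [4, 12, 12]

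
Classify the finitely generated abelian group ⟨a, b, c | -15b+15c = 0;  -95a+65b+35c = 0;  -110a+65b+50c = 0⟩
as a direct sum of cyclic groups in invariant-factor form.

rank_ℚ(R)=3; free=3−3=0
SNF(R) diag = [5, 15, 15] → torsion [5, 15, 15]

Answer: M ≅ ℤ/5 ⊕ ℤ/15 ⊕ ℤ/15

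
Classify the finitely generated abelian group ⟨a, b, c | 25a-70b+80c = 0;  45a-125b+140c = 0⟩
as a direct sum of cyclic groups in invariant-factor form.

rank_ℚ(R)=2; free=3−2=1
SNF(R) diag = [5, 5] → torsion [5, 5]

Answer: M ≅ ℤ^1 ⊕ ℤ/5 ⊕ ℤ/5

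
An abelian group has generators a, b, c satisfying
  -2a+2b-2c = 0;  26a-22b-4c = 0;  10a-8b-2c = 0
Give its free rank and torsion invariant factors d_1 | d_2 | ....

rank_ℚ(R)=3; free=3−3=0
SNF(R) diag = [2, 2, 6] → torsion [2, 2, 6]

Answer: M ≅ ℤ/2 ⊕ ℤ/2 ⊕ ℤ/6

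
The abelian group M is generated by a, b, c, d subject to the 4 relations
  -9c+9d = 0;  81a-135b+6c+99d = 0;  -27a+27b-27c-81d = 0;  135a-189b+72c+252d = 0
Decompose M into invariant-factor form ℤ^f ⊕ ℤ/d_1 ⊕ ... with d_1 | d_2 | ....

rank_ℚ(R)=4; free=4−4=0
SNF(R) diag = [3, 9, 27, 54] → torsion [3, 9, 27, 54]

Answer: M ≅ ℤ/3 ⊕ ℤ/9 ⊕ ℤ/27 ⊕ ℤ/54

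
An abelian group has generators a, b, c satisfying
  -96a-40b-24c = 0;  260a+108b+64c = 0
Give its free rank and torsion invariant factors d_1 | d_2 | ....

rank_ℚ(R)=2; free=3−2=1
SNF(R) diag = [4, 8] → torsion [4, 8]

Answer: M ≅ ℤ^1 ⊕ ℤ/4 ⊕ ℤ/8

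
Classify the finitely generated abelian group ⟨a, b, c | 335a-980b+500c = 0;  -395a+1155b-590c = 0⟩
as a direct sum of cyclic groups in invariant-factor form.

Answer: M ≅ ℤ^1 ⊕ ℤ/5 ⊕ ℤ/5

Derivation:
rank_ℚ(R)=2; free=3−2=1
SNF(R) diag = [5, 5] → torsion [5, 5]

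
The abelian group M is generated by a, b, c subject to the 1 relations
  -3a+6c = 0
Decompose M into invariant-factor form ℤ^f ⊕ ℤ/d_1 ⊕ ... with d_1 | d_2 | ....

Answer: M ≅ ℤ^2 ⊕ ℤ/3

Derivation:
rank_ℚ(R)=1; free=3−1=2
SNF(R) diag = [3] → torsion [3]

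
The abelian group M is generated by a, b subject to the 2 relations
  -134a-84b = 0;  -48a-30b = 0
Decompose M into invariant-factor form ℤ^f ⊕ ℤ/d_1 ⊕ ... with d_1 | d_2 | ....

rank_ℚ(R)=2; free=2−2=0
SNF(R) diag = [2, 6] → torsion [2, 6]

Answer: M ≅ ℤ/2 ⊕ ℤ/6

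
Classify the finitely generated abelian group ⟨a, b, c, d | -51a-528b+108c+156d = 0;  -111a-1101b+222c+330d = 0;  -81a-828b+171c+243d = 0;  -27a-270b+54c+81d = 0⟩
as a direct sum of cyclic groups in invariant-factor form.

rank_ℚ(R)=4; free=4−4=0
SNF(R) diag = [3, 3, 9, 27] → torsion [3, 3, 9, 27]

Answer: M ≅ ℤ/3 ⊕ ℤ/3 ⊕ ℤ/9 ⊕ ℤ/27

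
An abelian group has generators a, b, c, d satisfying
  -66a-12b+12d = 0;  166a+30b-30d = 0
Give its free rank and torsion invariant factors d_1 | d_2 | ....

rank_ℚ(R)=2; free=4−2=2
SNF(R) diag = [2, 6] → torsion [2, 6]

Answer: M ≅ ℤ^2 ⊕ ℤ/2 ⊕ ℤ/6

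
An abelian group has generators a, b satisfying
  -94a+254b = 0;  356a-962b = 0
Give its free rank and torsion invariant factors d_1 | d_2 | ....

rank_ℚ(R)=2; free=2−2=0
SNF(R) diag = [2, 2] → torsion [2, 2]

Answer: M ≅ ℤ/2 ⊕ ℤ/2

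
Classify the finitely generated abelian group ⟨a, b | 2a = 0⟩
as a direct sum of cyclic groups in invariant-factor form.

Answer: M ≅ ℤ^1 ⊕ ℤ/2

Derivation:
rank_ℚ(R)=1; free=2−1=1
SNF(R) diag = [2] → torsion [2]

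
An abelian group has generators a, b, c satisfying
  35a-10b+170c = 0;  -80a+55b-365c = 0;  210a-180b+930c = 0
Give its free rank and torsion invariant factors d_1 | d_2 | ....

Answer: M ≅ ℤ/5 ⊕ ℤ/15 ⊕ ℤ/30

Derivation:
rank_ℚ(R)=3; free=3−3=0
SNF(R) diag = [5, 15, 30] → torsion [5, 15, 30]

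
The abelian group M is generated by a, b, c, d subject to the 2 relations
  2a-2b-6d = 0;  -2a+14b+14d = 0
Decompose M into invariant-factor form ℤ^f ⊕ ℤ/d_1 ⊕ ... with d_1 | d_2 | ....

Answer: M ≅ ℤ^2 ⊕ ℤ/2 ⊕ ℤ/4

Derivation:
rank_ℚ(R)=2; free=4−2=2
SNF(R) diag = [2, 4] → torsion [2, 4]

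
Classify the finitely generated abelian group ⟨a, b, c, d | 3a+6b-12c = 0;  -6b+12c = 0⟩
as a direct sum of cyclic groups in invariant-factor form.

rank_ℚ(R)=2; free=4−2=2
SNF(R) diag = [3, 6] → torsion [3, 6]

Answer: M ≅ ℤ^2 ⊕ ℤ/3 ⊕ ℤ/6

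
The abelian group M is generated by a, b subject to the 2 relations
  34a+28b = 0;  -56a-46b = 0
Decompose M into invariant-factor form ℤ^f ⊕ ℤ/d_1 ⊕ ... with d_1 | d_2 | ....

rank_ℚ(R)=2; free=2−2=0
SNF(R) diag = [2, 2] → torsion [2, 2]

Answer: M ≅ ℤ/2 ⊕ ℤ/2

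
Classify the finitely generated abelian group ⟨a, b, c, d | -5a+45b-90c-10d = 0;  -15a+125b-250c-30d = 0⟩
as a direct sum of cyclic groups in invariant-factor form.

rank_ℚ(R)=2; free=4−2=2
SNF(R) diag = [5, 10] → torsion [5, 10]

Answer: M ≅ ℤ^2 ⊕ ℤ/5 ⊕ ℤ/10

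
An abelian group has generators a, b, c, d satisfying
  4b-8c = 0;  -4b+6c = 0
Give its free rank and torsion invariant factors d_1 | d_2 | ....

Answer: M ≅ ℤ^2 ⊕ ℤ/2 ⊕ ℤ/4

Derivation:
rank_ℚ(R)=2; free=4−2=2
SNF(R) diag = [2, 4] → torsion [2, 4]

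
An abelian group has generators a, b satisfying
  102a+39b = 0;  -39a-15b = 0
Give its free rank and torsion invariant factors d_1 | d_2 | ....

Answer: M ≅ ℤ/3 ⊕ ℤ/3

Derivation:
rank_ℚ(R)=2; free=2−2=0
SNF(R) diag = [3, 3] → torsion [3, 3]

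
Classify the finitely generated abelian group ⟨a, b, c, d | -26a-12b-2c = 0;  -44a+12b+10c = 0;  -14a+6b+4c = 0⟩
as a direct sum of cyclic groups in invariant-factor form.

rank_ℚ(R)=3; free=4−3=1
SNF(R) diag = [2, 6, 6] → torsion [2, 6, 6]

Answer: M ≅ ℤ^1 ⊕ ℤ/2 ⊕ ℤ/6 ⊕ ℤ/6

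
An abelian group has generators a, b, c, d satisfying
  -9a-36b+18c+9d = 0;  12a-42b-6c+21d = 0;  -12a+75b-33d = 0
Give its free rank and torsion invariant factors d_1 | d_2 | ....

Answer: M ≅ ℤ^1 ⊕ ℤ/3 ⊕ ℤ/3 ⊕ ℤ/9

Derivation:
rank_ℚ(R)=3; free=4−3=1
SNF(R) diag = [3, 3, 9] → torsion [3, 3, 9]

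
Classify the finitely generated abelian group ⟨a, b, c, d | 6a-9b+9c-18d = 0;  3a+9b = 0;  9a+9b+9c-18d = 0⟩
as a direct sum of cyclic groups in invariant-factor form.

Answer: M ≅ ℤ^1 ⊕ ℤ/3 ⊕ ℤ/9 ⊕ ℤ/9

Derivation:
rank_ℚ(R)=3; free=4−3=1
SNF(R) diag = [3, 9, 9] → torsion [3, 9, 9]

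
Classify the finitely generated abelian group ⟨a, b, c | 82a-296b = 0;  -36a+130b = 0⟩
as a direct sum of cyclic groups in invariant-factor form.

rank_ℚ(R)=2; free=3−2=1
SNF(R) diag = [2, 2] → torsion [2, 2]

Answer: M ≅ ℤ^1 ⊕ ℤ/2 ⊕ ℤ/2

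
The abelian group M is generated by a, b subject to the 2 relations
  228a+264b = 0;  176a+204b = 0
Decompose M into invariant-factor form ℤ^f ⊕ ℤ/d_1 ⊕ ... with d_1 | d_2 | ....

rank_ℚ(R)=2; free=2−2=0
SNF(R) diag = [4, 12] → torsion [4, 12]

Answer: M ≅ ℤ/4 ⊕ ℤ/12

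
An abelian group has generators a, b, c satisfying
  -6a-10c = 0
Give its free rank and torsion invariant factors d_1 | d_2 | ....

Answer: M ≅ ℤ^2 ⊕ ℤ/2

Derivation:
rank_ℚ(R)=1; free=3−1=2
SNF(R) diag = [2] → torsion [2]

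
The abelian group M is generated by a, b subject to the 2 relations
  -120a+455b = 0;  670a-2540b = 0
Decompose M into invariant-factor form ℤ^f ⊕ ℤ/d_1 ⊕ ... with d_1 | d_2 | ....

Answer: M ≅ ℤ/5 ⊕ ℤ/10

Derivation:
rank_ℚ(R)=2; free=2−2=0
SNF(R) diag = [5, 10] → torsion [5, 10]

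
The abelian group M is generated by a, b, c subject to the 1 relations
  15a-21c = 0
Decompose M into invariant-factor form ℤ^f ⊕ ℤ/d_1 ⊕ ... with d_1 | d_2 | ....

rank_ℚ(R)=1; free=3−1=2
SNF(R) diag = [3] → torsion [3]

Answer: M ≅ ℤ^2 ⊕ ℤ/3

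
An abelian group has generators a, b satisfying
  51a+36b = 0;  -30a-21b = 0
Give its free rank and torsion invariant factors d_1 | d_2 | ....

Answer: M ≅ ℤ/3 ⊕ ℤ/3

Derivation:
rank_ℚ(R)=2; free=2−2=0
SNF(R) diag = [3, 3] → torsion [3, 3]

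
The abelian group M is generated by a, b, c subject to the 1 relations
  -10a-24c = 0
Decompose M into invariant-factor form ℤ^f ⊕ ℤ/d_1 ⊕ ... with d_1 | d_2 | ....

Answer: M ≅ ℤ^2 ⊕ ℤ/2

Derivation:
rank_ℚ(R)=1; free=3−1=2
SNF(R) diag = [2] → torsion [2]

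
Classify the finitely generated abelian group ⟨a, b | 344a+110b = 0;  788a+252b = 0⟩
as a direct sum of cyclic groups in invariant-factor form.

Answer: M ≅ ℤ/2 ⊕ ℤ/4

Derivation:
rank_ℚ(R)=2; free=2−2=0
SNF(R) diag = [2, 4] → torsion [2, 4]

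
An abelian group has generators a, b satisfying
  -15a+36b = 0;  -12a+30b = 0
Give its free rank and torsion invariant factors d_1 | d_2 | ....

rank_ℚ(R)=2; free=2−2=0
SNF(R) diag = [3, 6] → torsion [3, 6]

Answer: M ≅ ℤ/3 ⊕ ℤ/6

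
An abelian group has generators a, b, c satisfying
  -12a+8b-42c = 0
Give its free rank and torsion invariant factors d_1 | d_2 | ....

Answer: M ≅ ℤ^2 ⊕ ℤ/2

Derivation:
rank_ℚ(R)=1; free=3−1=2
SNF(R) diag = [2] → torsion [2]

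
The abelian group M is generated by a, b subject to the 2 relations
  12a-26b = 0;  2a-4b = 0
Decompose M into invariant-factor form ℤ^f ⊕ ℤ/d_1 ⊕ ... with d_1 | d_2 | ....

rank_ℚ(R)=2; free=2−2=0
SNF(R) diag = [2, 2] → torsion [2, 2]

Answer: M ≅ ℤ/2 ⊕ ℤ/2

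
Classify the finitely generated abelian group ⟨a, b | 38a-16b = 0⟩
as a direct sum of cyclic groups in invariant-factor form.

rank_ℚ(R)=1; free=2−1=1
SNF(R) diag = [2] → torsion [2]

Answer: M ≅ ℤ^1 ⊕ ℤ/2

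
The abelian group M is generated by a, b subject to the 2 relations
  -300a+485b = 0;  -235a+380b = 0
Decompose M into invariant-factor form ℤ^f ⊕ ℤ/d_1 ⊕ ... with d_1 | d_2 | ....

Answer: M ≅ ℤ/5 ⊕ ℤ/5

Derivation:
rank_ℚ(R)=2; free=2−2=0
SNF(R) diag = [5, 5] → torsion [5, 5]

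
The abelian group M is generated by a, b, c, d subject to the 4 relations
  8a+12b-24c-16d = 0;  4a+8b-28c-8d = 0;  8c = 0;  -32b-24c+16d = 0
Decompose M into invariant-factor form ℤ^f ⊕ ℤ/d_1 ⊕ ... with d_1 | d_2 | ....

rank_ℚ(R)=4; free=4−4=0
SNF(R) diag = [4, 4, 8, 16] → torsion [4, 4, 8, 16]

Answer: M ≅ ℤ/4 ⊕ ℤ/4 ⊕ ℤ/8 ⊕ ℤ/16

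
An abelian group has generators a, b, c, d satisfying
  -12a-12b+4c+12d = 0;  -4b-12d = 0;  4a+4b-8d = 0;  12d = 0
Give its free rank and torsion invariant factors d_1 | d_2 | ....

Answer: M ≅ ℤ/4 ⊕ ℤ/4 ⊕ ℤ/4 ⊕ ℤ/12

Derivation:
rank_ℚ(R)=4; free=4−4=0
SNF(R) diag = [4, 4, 4, 12] → torsion [4, 4, 4, 12]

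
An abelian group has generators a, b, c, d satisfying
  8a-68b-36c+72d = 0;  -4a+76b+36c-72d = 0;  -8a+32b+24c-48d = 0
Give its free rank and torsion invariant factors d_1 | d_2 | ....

Answer: M ≅ ℤ^1 ⊕ ℤ/4 ⊕ ℤ/12 ⊕ ℤ/24

Derivation:
rank_ℚ(R)=3; free=4−3=1
SNF(R) diag = [4, 12, 24] → torsion [4, 12, 24]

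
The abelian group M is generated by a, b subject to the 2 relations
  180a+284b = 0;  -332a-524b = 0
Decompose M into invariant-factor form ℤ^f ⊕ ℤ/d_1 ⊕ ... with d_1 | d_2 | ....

rank_ℚ(R)=2; free=2−2=0
SNF(R) diag = [4, 8] → torsion [4, 8]

Answer: M ≅ ℤ/4 ⊕ ℤ/8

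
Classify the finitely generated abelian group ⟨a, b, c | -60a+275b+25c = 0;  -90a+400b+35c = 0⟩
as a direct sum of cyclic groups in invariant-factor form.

rank_ℚ(R)=2; free=3−2=1
SNF(R) diag = [5, 15] → torsion [5, 15]

Answer: M ≅ ℤ^1 ⊕ ℤ/5 ⊕ ℤ/15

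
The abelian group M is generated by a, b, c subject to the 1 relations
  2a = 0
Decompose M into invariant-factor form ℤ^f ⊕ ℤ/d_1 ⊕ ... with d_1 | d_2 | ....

Answer: M ≅ ℤ^2 ⊕ ℤ/2

Derivation:
rank_ℚ(R)=1; free=3−1=2
SNF(R) diag = [2] → torsion [2]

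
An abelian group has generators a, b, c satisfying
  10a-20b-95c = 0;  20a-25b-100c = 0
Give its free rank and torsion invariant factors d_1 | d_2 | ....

Answer: M ≅ ℤ^1 ⊕ ℤ/5 ⊕ ℤ/15

Derivation:
rank_ℚ(R)=2; free=3−2=1
SNF(R) diag = [5, 15] → torsion [5, 15]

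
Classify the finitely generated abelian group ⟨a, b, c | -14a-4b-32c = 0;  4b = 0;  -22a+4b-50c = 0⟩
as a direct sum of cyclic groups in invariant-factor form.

rank_ℚ(R)=3; free=3−3=0
SNF(R) diag = [2, 2, 4] → torsion [2, 2, 4]

Answer: M ≅ ℤ/2 ⊕ ℤ/2 ⊕ ℤ/4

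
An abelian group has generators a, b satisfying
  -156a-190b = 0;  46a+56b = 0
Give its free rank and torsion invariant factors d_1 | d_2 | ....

Answer: M ≅ ℤ/2 ⊕ ℤ/2

Derivation:
rank_ℚ(R)=2; free=2−2=0
SNF(R) diag = [2, 2] → torsion [2, 2]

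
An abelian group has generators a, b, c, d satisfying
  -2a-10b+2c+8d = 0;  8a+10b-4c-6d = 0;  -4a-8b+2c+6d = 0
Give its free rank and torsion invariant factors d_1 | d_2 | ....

rank_ℚ(R)=3; free=4−3=1
SNF(R) diag = [2, 2, 6] → torsion [2, 2, 6]

Answer: M ≅ ℤ^1 ⊕ ℤ/2 ⊕ ℤ/2 ⊕ ℤ/6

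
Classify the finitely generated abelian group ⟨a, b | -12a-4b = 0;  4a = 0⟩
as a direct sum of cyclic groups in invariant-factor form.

rank_ℚ(R)=2; free=2−2=0
SNF(R) diag = [4, 4] → torsion [4, 4]

Answer: M ≅ ℤ/4 ⊕ ℤ/4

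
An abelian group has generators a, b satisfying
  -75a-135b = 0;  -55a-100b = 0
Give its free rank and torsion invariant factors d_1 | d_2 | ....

Answer: M ≅ ℤ/5 ⊕ ℤ/15

Derivation:
rank_ℚ(R)=2; free=2−2=0
SNF(R) diag = [5, 15] → torsion [5, 15]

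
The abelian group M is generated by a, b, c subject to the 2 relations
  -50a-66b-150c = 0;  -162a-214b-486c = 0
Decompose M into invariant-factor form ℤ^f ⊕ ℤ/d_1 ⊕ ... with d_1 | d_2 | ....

Answer: M ≅ ℤ^1 ⊕ ℤ/2 ⊕ ℤ/4

Derivation:
rank_ℚ(R)=2; free=3−2=1
SNF(R) diag = [2, 4] → torsion [2, 4]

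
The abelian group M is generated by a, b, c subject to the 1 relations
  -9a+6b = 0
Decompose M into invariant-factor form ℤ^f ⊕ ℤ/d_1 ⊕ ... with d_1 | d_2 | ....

Answer: M ≅ ℤ^2 ⊕ ℤ/3

Derivation:
rank_ℚ(R)=1; free=3−1=2
SNF(R) diag = [3] → torsion [3]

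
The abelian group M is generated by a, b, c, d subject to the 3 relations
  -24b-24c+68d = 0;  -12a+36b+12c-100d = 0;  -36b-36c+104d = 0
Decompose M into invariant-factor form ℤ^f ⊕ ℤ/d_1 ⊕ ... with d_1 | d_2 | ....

Answer: M ≅ ℤ^1 ⊕ ℤ/4 ⊕ ℤ/12 ⊕ ℤ/12

Derivation:
rank_ℚ(R)=3; free=4−3=1
SNF(R) diag = [4, 12, 12] → torsion [4, 12, 12]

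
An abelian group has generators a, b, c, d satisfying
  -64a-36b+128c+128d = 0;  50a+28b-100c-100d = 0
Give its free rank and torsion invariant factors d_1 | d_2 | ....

rank_ℚ(R)=2; free=4−2=2
SNF(R) diag = [2, 4] → torsion [2, 4]

Answer: M ≅ ℤ^2 ⊕ ℤ/2 ⊕ ℤ/4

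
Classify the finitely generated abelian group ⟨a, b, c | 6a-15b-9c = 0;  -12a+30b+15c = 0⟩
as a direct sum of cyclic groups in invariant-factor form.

rank_ℚ(R)=2; free=3−2=1
SNF(R) diag = [3, 3] → torsion [3, 3]

Answer: M ≅ ℤ^1 ⊕ ℤ/3 ⊕ ℤ/3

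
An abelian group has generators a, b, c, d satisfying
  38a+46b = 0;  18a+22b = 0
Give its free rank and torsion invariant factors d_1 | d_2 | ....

rank_ℚ(R)=2; free=4−2=2
SNF(R) diag = [2, 4] → torsion [2, 4]

Answer: M ≅ ℤ^2 ⊕ ℤ/2 ⊕ ℤ/4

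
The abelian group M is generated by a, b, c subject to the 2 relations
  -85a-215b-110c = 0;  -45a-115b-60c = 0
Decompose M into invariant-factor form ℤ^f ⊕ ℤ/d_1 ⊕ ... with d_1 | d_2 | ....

rank_ℚ(R)=2; free=3−2=1
SNF(R) diag = [5, 10] → torsion [5, 10]

Answer: M ≅ ℤ^1 ⊕ ℤ/5 ⊕ ℤ/10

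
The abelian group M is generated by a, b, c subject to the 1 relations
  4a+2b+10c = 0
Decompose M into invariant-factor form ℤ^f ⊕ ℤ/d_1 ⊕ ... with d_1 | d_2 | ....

rank_ℚ(R)=1; free=3−1=2
SNF(R) diag = [2] → torsion [2]

Answer: M ≅ ℤ^2 ⊕ ℤ/2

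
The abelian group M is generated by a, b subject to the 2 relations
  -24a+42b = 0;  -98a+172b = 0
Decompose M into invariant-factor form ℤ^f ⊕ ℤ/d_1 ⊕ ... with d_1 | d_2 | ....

Answer: M ≅ ℤ/2 ⊕ ℤ/6

Derivation:
rank_ℚ(R)=2; free=2−2=0
SNF(R) diag = [2, 6] → torsion [2, 6]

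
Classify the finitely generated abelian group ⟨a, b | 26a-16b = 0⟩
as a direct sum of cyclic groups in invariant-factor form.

rank_ℚ(R)=1; free=2−1=1
SNF(R) diag = [2] → torsion [2]

Answer: M ≅ ℤ^1 ⊕ ℤ/2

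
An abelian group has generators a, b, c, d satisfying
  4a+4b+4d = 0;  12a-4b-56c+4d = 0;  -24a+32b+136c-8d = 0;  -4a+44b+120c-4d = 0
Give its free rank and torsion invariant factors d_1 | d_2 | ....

Answer: M ≅ ℤ/4 ⊕ ℤ/8 ⊕ ℤ/24 ⊕ ℤ/72

Derivation:
rank_ℚ(R)=4; free=4−4=0
SNF(R) diag = [4, 8, 24, 72] → torsion [4, 8, 24, 72]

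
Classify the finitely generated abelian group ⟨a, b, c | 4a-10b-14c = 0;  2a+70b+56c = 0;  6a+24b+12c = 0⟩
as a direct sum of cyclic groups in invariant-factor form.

Answer: M ≅ ℤ/2 ⊕ ℤ/6 ⊕ ℤ/6

Derivation:
rank_ℚ(R)=3; free=3−3=0
SNF(R) diag = [2, 6, 6] → torsion [2, 6, 6]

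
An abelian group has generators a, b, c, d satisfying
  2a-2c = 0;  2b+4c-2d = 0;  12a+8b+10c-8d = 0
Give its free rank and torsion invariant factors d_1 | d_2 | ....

Answer: M ≅ ℤ^1 ⊕ ℤ/2 ⊕ ℤ/2 ⊕ ℤ/6

Derivation:
rank_ℚ(R)=3; free=4−3=1
SNF(R) diag = [2, 2, 6] → torsion [2, 2, 6]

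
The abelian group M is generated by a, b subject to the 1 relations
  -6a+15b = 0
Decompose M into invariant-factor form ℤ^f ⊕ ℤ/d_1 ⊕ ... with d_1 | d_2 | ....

Answer: M ≅ ℤ^1 ⊕ ℤ/3

Derivation:
rank_ℚ(R)=1; free=2−1=1
SNF(R) diag = [3] → torsion [3]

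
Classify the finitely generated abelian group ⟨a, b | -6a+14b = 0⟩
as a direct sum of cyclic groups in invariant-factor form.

rank_ℚ(R)=1; free=2−1=1
SNF(R) diag = [2] → torsion [2]

Answer: M ≅ ℤ^1 ⊕ ℤ/2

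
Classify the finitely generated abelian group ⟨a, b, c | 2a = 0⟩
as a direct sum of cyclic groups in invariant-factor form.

Answer: M ≅ ℤ^2 ⊕ ℤ/2

Derivation:
rank_ℚ(R)=1; free=3−1=2
SNF(R) diag = [2] → torsion [2]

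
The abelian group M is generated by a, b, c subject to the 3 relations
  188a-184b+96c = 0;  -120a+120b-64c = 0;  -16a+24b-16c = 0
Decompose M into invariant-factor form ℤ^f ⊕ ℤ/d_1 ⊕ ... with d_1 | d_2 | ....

rank_ℚ(R)=3; free=3−3=0
SNF(R) diag = [4, 8, 16] → torsion [4, 8, 16]

Answer: M ≅ ℤ/4 ⊕ ℤ/8 ⊕ ℤ/16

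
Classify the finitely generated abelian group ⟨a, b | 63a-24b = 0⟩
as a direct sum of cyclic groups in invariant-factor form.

rank_ℚ(R)=1; free=2−1=1
SNF(R) diag = [3] → torsion [3]

Answer: M ≅ ℤ^1 ⊕ ℤ/3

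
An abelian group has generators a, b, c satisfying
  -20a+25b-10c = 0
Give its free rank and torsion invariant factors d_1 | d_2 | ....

rank_ℚ(R)=1; free=3−1=2
SNF(R) diag = [5] → torsion [5]

Answer: M ≅ ℤ^2 ⊕ ℤ/5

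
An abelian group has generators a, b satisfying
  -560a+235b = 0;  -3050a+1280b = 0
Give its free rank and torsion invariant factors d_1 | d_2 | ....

rank_ℚ(R)=2; free=2−2=0
SNF(R) diag = [5, 10] → torsion [5, 10]

Answer: M ≅ ℤ/5 ⊕ ℤ/10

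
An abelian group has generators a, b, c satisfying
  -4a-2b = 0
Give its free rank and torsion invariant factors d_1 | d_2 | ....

Answer: M ≅ ℤ^2 ⊕ ℤ/2

Derivation:
rank_ℚ(R)=1; free=3−1=2
SNF(R) diag = [2] → torsion [2]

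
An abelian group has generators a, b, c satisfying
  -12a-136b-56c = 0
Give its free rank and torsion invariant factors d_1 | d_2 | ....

rank_ℚ(R)=1; free=3−1=2
SNF(R) diag = [4] → torsion [4]

Answer: M ≅ ℤ^2 ⊕ ℤ/4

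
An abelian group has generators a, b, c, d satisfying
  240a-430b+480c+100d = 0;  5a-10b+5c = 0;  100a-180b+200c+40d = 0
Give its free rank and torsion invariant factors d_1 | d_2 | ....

rank_ℚ(R)=3; free=4−3=1
SNF(R) diag = [5, 10, 20] → torsion [5, 10, 20]

Answer: M ≅ ℤ^1 ⊕ ℤ/5 ⊕ ℤ/10 ⊕ ℤ/20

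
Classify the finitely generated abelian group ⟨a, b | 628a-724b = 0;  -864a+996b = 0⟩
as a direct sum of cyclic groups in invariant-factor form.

Answer: M ≅ ℤ/4 ⊕ ℤ/12

Derivation:
rank_ℚ(R)=2; free=2−2=0
SNF(R) diag = [4, 12] → torsion [4, 12]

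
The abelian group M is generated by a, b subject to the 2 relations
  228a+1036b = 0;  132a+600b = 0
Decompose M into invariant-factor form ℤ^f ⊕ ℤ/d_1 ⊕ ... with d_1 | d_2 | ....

Answer: M ≅ ℤ/4 ⊕ ℤ/12

Derivation:
rank_ℚ(R)=2; free=2−2=0
SNF(R) diag = [4, 12] → torsion [4, 12]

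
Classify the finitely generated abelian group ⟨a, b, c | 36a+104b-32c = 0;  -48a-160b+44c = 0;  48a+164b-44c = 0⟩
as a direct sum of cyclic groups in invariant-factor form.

Answer: M ≅ ℤ/4 ⊕ ℤ/4 ⊕ ℤ/12

Derivation:
rank_ℚ(R)=3; free=3−3=0
SNF(R) diag = [4, 4, 12] → torsion [4, 4, 12]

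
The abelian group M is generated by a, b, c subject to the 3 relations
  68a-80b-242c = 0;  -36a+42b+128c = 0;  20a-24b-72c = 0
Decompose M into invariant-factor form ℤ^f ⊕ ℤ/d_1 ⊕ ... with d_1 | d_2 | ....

rank_ℚ(R)=3; free=3−3=0
SNF(R) diag = [2, 2, 4] → torsion [2, 2, 4]

Answer: M ≅ ℤ/2 ⊕ ℤ/2 ⊕ ℤ/4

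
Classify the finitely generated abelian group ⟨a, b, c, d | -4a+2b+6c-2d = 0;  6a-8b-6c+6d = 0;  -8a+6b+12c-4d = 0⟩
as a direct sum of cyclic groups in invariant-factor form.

rank_ℚ(R)=3; free=4−3=1
SNF(R) diag = [2, 2, 6] → torsion [2, 2, 6]

Answer: M ≅ ℤ^1 ⊕ ℤ/2 ⊕ ℤ/2 ⊕ ℤ/6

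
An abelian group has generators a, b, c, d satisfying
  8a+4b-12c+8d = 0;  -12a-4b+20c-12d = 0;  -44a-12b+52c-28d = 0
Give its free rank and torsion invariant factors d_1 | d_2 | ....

Answer: M ≅ ℤ^1 ⊕ ℤ/4 ⊕ ℤ/4 ⊕ ℤ/8

Derivation:
rank_ℚ(R)=3; free=4−3=1
SNF(R) diag = [4, 4, 8] → torsion [4, 4, 8]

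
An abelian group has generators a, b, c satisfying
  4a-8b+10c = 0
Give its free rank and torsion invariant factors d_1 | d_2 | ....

rank_ℚ(R)=1; free=3−1=2
SNF(R) diag = [2] → torsion [2]

Answer: M ≅ ℤ^2 ⊕ ℤ/2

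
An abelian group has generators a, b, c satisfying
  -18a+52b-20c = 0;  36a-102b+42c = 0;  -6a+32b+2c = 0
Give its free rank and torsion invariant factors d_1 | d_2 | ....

rank_ℚ(R)=3; free=3−3=0
SNF(R) diag = [2, 6, 18] → torsion [2, 6, 18]

Answer: M ≅ ℤ/2 ⊕ ℤ/6 ⊕ ℤ/18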